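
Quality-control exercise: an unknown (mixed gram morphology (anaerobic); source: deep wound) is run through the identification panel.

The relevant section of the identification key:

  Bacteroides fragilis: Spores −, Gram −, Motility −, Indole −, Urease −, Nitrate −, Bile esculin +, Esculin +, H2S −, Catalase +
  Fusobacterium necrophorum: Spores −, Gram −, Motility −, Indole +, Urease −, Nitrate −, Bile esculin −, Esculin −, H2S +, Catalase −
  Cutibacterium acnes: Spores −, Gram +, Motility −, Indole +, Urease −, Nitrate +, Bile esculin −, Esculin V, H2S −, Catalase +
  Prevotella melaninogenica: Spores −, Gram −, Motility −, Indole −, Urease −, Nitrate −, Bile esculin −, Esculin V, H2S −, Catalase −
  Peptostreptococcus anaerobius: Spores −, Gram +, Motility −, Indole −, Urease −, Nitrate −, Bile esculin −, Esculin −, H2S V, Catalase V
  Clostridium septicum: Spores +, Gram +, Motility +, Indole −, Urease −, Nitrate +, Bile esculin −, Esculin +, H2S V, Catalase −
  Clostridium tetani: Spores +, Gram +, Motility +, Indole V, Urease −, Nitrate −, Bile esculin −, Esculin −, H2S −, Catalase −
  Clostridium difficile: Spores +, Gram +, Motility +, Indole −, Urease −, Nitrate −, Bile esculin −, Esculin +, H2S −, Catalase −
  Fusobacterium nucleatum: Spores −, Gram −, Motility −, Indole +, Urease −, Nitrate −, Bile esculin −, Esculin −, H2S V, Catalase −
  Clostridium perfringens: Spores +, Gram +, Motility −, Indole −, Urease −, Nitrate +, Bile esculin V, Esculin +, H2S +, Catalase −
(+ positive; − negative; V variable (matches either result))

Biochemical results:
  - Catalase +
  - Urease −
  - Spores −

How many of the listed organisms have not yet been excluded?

3

Spores −: excludes Clostridium septicum, Clostridium tetani, Clostridium difficile, Clostridium perfringens — 6 left.
Catalase +: excludes Fusobacterium necrophorum, Prevotella melaninogenica, Fusobacterium nucleatum — 3 left.
Urease −: all 3 remaining candidates are consistent.
Still consistent: Bacteroides fragilis, Cutibacterium acnes, Peptostreptococcus anaerobius.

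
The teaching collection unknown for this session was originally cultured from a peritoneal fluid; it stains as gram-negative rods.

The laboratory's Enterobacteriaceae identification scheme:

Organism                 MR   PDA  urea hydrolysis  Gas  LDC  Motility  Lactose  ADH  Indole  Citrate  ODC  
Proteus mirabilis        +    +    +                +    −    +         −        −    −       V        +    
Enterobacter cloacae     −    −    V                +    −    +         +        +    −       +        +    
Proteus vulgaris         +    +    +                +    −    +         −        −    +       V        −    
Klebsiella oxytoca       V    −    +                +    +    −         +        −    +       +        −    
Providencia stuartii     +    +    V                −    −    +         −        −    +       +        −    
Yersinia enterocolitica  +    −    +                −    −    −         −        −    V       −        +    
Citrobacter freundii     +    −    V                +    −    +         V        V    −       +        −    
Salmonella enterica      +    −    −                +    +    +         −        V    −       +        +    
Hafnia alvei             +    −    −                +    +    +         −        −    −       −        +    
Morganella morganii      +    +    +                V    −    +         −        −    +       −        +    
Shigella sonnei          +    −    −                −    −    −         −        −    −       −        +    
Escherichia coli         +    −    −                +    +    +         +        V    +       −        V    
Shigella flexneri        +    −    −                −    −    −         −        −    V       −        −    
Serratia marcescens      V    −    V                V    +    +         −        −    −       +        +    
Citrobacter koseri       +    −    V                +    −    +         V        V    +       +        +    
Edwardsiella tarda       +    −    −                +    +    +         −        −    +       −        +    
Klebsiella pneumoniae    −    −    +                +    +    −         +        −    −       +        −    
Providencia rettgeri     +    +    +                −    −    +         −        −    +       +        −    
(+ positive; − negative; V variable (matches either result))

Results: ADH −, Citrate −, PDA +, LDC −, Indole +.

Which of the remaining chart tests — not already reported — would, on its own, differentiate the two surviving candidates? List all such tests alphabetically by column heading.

ODC

PDA +: excludes 13 organisms — 5 left.
LDC −: all 5 remaining candidates are consistent.
Indole +: excludes Proteus mirabilis — 4 left.
ADH −: all 4 remaining candidates are consistent.
Citrate −: excludes Providencia stuartii, Providencia rettgeri — 2 left.
Two candidates remain: Morganella morganii and Proteus vulgaris.
  MR: + vs + — same for both, does not separate.
  urea hydrolysis: + vs + — same for both, does not separate.
  Gas: V vs + — variable for at least one, does not separate.
  Motility: + vs + — same for both, does not separate.
  Lactose: − vs − — same for both, does not separate.
  ODC: Morganella morganii +, Proteus vulgaris − — discriminates.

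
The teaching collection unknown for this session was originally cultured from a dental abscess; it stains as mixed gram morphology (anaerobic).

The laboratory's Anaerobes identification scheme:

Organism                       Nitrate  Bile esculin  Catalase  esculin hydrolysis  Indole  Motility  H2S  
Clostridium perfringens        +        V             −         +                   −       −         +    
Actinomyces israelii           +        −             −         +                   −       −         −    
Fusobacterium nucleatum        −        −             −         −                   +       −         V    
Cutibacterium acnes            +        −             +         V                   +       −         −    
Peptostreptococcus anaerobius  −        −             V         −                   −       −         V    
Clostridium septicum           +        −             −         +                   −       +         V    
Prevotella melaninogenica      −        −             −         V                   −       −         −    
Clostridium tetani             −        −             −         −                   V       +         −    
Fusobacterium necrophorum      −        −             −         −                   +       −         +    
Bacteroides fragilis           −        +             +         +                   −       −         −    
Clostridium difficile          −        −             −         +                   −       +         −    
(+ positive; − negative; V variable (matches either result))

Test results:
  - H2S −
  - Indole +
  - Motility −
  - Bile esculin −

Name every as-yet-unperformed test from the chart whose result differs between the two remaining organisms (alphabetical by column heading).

Indole +: excludes 7 organisms — 4 left.
Bile esculin −: all 4 remaining candidates are consistent.
H2S −: excludes Fusobacterium necrophorum — 3 left.
Motility −: excludes Clostridium tetani — 2 left.
Two candidates remain: Cutibacterium acnes and Fusobacterium nucleatum.
  Nitrate: Cutibacterium acnes +, Fusobacterium nucleatum − — discriminates.
  Catalase: Cutibacterium acnes +, Fusobacterium nucleatum − — discriminates.
  esculin hydrolysis: V vs − — variable for at least one, does not separate.

Catalase, Nitrate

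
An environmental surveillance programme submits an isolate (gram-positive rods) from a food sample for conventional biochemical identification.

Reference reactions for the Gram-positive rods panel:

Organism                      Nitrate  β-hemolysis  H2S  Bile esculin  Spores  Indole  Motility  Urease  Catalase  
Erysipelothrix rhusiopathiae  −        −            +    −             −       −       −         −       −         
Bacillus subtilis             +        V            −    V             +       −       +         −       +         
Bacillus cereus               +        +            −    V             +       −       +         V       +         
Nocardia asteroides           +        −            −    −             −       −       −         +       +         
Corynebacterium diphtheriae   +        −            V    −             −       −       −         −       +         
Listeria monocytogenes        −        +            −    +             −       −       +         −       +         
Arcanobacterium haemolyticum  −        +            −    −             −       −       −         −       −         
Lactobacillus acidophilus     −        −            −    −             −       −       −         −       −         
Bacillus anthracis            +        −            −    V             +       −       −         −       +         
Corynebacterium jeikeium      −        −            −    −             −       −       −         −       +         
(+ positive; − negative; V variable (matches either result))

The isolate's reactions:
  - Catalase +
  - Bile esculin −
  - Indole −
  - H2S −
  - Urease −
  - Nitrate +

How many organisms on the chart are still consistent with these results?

Catalase +: excludes Erysipelothrix rhusiopathiae, Arcanobacterium haemolyticum, Lactobacillus acidophilus — 7 left.
Indole −: all 7 remaining candidates are consistent.
Bile esculin −: excludes Listeria monocytogenes — 6 left.
H2S −: all 6 remaining candidates are consistent.
Nitrate +: excludes Corynebacterium jeikeium — 5 left.
Urease −: excludes Nocardia asteroides — 4 left.
Still consistent: Bacillus anthracis, Bacillus cereus, Bacillus subtilis, Corynebacterium diphtheriae.

4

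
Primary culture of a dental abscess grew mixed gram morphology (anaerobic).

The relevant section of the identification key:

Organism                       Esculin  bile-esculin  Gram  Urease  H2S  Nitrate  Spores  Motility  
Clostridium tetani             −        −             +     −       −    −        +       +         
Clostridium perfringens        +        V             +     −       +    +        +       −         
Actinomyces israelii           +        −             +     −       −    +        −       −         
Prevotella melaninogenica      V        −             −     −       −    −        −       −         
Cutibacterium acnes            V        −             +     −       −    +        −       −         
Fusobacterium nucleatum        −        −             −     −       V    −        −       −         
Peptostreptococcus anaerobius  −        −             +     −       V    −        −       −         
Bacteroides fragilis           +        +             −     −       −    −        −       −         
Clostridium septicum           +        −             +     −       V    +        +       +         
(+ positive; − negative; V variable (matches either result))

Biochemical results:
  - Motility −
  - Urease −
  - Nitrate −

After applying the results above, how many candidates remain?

4

Motility −: excludes Clostridium tetani, Clostridium septicum — 7 left.
Nitrate −: excludes Clostridium perfringens, Actinomyces israelii, Cutibacterium acnes — 4 left.
Urease −: all 4 remaining candidates are consistent.
Still consistent: Bacteroides fragilis, Fusobacterium nucleatum, Peptostreptococcus anaerobius, Prevotella melaninogenica.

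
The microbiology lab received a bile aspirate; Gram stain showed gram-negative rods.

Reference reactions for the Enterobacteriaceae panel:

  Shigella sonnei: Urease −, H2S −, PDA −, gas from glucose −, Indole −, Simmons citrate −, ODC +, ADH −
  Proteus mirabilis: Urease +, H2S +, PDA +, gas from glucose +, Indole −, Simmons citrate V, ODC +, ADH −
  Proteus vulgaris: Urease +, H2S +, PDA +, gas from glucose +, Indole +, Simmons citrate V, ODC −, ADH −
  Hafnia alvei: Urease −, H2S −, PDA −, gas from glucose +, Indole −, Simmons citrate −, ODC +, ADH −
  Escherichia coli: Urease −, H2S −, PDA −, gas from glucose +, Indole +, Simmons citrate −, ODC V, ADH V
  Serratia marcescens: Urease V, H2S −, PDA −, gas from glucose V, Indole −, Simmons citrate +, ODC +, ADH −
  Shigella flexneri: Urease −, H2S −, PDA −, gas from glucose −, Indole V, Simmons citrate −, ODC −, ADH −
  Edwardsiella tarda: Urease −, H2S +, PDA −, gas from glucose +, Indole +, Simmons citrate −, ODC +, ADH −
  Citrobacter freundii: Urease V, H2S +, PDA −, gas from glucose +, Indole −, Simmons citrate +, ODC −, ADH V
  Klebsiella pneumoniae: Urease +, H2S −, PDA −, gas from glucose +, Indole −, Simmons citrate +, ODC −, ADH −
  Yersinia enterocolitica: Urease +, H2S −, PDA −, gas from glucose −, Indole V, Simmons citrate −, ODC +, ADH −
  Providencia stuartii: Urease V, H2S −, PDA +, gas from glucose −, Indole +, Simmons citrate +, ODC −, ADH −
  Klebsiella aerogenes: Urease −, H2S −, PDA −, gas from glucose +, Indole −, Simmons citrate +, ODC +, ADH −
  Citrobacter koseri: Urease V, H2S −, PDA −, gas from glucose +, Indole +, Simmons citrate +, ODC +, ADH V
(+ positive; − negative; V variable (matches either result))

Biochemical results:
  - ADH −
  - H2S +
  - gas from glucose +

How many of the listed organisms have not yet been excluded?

4

H2S +: excludes 10 organisms — 4 left.
ADH −: all 4 remaining candidates are consistent.
gas from glucose +: all 4 remaining candidates are consistent.
Still consistent: Citrobacter freundii, Edwardsiella tarda, Proteus mirabilis, Proteus vulgaris.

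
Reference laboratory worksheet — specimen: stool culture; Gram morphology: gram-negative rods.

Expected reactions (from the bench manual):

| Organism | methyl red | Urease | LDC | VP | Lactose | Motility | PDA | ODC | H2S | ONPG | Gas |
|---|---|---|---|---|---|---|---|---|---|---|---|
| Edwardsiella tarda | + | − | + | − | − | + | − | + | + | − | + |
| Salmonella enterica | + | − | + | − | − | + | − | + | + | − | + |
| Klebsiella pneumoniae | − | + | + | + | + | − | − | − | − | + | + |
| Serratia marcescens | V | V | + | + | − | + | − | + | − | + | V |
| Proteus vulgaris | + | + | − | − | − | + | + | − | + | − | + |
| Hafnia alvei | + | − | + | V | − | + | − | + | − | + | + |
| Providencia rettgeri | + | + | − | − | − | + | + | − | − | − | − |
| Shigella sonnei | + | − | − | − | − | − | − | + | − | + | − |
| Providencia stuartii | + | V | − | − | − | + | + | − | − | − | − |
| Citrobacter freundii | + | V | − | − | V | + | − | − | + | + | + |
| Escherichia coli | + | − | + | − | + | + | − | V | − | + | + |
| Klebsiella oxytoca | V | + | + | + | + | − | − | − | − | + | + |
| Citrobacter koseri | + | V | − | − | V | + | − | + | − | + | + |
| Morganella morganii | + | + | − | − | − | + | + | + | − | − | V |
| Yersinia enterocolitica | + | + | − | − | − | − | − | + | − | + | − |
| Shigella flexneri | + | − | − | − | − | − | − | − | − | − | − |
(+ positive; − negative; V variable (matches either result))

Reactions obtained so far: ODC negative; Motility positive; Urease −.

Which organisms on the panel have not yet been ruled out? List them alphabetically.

Citrobacter freundii, Escherichia coli, Providencia stuartii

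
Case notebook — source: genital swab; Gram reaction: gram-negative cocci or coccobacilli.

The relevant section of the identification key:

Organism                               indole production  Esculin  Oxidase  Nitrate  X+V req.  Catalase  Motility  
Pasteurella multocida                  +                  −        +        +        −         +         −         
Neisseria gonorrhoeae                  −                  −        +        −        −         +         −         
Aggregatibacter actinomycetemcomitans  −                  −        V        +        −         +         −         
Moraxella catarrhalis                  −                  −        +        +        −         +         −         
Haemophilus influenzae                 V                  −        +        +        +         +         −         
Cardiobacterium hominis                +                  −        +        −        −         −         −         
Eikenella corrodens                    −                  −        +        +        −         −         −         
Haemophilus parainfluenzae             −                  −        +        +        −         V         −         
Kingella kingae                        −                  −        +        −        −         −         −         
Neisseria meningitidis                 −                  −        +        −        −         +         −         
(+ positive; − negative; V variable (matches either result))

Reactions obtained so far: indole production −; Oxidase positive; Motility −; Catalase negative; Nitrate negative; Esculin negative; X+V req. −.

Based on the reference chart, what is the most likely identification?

indole production −: excludes Pasteurella multocida, Cardiobacterium hominis — 8 left.
Catalase −: excludes 5 organisms — 3 left.
X+V req. −: all 3 remaining candidates are consistent.
Oxidase +: all 3 remaining candidates are consistent.
Esculin −: all 3 remaining candidates are consistent.
Motility −: all 3 remaining candidates are consistent.
Nitrate −: excludes Eikenella corrodens, Haemophilus parainfluenzae — 1 left.

Kingella kingae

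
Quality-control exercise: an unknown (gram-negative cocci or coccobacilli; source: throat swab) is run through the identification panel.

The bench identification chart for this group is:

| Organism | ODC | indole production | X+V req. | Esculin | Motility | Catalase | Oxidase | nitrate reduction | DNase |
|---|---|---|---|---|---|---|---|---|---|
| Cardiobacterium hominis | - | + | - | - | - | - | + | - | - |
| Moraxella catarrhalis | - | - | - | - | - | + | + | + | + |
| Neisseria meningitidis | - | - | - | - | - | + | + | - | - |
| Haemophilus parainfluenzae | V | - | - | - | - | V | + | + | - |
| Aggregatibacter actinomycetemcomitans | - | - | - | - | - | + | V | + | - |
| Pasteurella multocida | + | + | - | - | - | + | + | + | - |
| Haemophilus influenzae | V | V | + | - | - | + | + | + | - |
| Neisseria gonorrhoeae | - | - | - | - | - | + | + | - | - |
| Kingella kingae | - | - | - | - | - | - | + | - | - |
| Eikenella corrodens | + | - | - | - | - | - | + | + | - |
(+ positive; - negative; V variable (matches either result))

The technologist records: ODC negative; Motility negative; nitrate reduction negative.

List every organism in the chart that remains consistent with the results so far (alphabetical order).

Cardiobacterium hominis, Kingella kingae, Neisseria gonorrhoeae, Neisseria meningitidis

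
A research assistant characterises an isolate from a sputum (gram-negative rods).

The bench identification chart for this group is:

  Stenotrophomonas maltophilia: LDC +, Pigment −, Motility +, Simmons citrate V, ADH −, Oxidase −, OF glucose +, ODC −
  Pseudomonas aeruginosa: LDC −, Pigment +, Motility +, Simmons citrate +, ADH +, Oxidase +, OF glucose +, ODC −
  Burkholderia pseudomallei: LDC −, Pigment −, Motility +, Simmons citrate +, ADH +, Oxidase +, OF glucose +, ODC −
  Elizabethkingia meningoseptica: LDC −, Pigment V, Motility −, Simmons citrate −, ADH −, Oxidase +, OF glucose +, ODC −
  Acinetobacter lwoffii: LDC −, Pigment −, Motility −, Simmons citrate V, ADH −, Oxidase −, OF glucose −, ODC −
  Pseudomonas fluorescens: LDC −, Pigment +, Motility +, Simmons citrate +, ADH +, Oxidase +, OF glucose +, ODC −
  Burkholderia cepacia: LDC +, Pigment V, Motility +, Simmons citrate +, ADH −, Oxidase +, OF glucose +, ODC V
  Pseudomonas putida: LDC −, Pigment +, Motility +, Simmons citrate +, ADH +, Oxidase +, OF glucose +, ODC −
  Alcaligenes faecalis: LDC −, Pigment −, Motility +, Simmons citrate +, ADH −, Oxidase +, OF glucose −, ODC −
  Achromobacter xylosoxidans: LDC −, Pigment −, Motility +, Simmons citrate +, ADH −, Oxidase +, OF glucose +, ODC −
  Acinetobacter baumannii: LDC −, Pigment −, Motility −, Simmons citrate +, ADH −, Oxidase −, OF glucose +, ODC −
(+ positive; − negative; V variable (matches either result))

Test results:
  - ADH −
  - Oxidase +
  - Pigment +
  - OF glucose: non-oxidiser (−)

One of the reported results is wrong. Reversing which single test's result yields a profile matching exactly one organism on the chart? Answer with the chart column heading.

Pigment

As reported, no row in the chart matches all 4 reactions.
Reversing OF glucose → 2 organisms match (not unique).
Reversing Oxidase → still no organism matches.
Reversing ADH → still no organism matches.
Reversing Pigment (to −) → unique match: Alcaligenes faecalis.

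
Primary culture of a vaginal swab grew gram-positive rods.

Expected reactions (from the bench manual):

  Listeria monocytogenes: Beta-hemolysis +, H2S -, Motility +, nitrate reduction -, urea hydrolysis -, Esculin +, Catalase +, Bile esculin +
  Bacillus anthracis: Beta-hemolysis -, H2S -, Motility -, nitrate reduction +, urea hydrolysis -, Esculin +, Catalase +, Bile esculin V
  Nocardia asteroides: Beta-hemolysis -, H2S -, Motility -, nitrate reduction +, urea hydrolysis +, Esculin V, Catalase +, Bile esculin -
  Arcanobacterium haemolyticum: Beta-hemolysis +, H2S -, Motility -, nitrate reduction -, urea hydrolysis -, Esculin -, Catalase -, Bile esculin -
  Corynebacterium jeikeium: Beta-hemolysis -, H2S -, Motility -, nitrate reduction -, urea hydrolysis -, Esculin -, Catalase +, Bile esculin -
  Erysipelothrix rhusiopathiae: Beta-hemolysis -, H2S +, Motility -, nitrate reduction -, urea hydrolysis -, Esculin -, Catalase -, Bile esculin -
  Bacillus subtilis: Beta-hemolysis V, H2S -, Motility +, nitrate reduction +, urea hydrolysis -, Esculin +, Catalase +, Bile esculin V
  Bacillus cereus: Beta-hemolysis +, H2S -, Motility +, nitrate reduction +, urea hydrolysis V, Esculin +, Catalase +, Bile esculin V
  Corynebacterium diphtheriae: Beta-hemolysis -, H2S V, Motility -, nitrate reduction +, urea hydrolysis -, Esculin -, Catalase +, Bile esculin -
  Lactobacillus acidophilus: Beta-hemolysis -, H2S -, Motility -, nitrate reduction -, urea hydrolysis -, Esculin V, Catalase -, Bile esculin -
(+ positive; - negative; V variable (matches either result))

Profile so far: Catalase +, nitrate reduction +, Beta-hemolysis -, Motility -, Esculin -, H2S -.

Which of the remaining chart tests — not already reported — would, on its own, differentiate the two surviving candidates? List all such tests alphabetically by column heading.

urea hydrolysis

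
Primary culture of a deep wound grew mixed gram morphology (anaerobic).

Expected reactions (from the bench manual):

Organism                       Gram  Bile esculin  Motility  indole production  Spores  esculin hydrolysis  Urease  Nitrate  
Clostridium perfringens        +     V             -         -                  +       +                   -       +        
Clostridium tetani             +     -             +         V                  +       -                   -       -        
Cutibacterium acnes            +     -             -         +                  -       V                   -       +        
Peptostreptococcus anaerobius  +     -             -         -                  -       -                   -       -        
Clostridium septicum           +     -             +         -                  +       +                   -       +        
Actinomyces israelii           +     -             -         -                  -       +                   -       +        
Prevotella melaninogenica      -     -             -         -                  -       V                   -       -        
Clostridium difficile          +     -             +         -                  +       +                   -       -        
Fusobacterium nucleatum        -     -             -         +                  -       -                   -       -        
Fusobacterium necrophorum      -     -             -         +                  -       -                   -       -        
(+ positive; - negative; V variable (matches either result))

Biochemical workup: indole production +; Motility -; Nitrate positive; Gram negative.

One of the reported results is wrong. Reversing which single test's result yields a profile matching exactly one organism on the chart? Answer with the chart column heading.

Gram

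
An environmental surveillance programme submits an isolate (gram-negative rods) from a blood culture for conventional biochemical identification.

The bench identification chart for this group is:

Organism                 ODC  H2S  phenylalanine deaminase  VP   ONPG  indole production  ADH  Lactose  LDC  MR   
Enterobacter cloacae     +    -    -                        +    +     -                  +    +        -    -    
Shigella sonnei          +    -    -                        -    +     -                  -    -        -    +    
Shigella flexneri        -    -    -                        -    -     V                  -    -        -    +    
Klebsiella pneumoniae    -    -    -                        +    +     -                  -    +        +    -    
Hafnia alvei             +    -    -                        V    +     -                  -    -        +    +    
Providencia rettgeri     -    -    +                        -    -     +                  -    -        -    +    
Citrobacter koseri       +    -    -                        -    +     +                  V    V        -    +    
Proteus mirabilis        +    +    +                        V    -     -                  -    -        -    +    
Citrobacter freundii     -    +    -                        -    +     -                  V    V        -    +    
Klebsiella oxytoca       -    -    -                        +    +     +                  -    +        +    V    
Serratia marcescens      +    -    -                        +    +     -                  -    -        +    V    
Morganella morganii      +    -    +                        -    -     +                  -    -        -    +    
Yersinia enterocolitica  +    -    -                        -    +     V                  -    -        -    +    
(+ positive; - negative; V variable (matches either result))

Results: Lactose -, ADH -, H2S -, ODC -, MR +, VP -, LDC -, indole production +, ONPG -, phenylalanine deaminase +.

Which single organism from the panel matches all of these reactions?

Providencia rettgeri

ODC -: excludes 8 organisms — 5 left.
indole production +: excludes Klebsiella pneumoniae, Citrobacter freundii — 3 left.
ADH -: all 3 remaining candidates are consistent.
ONPG -: excludes Klebsiella oxytoca — 2 left.
LDC -: all 2 remaining candidates are consistent.
VP -: all 2 remaining candidates are consistent.
MR +: all 2 remaining candidates are consistent.
phenylalanine deaminase +: excludes Shigella flexneri — 1 left.
Lactose -: the one remaining candidate is consistent.
H2S -: the one remaining candidate is consistent.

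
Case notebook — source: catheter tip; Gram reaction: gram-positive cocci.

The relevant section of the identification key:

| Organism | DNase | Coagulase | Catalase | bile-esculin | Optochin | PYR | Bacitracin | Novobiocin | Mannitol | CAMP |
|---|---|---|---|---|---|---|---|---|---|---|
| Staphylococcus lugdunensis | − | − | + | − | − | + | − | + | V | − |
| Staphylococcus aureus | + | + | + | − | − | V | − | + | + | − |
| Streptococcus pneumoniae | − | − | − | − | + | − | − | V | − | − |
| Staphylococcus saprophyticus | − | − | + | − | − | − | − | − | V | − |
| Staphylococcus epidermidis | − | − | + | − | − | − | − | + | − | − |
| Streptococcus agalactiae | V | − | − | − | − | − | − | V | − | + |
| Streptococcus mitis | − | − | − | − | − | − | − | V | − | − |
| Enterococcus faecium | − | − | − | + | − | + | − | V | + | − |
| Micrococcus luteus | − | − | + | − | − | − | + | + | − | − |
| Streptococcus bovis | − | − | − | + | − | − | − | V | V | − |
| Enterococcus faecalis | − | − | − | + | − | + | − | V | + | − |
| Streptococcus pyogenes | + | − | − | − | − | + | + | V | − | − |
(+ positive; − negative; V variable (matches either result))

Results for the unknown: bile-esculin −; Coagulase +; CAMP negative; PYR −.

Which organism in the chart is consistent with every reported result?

Staphylococcus aureus

bile-esculin −: excludes Enterococcus faecium, Streptococcus bovis, Enterococcus faecalis — 9 left.
CAMP −: excludes Streptococcus agalactiae — 8 left.
PYR −: excludes Staphylococcus lugdunensis, Streptococcus pyogenes — 6 left.
Coagulase +: excludes 5 organisms — 1 left.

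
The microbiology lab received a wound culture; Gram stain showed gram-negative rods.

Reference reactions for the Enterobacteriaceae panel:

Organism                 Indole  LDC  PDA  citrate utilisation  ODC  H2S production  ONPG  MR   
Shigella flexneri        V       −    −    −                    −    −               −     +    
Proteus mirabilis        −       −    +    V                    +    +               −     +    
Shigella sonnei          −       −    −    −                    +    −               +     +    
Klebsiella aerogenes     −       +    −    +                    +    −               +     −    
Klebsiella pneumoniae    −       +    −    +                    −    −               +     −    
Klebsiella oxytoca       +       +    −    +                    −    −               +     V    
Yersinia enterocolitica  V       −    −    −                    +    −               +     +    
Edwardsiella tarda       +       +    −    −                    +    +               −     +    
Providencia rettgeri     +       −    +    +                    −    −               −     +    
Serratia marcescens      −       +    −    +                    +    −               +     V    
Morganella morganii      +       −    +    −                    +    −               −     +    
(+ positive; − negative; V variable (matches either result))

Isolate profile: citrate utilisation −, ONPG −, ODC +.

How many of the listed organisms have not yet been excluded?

3

ODC +: excludes Shigella flexneri, Klebsiella pneumoniae, Klebsiella oxytoca, Providencia rettgeri — 7 left.
citrate utilisation −: excludes Klebsiella aerogenes, Serratia marcescens — 5 left.
ONPG −: excludes Shigella sonnei, Yersinia enterocolitica — 3 left.
Still consistent: Edwardsiella tarda, Morganella morganii, Proteus mirabilis.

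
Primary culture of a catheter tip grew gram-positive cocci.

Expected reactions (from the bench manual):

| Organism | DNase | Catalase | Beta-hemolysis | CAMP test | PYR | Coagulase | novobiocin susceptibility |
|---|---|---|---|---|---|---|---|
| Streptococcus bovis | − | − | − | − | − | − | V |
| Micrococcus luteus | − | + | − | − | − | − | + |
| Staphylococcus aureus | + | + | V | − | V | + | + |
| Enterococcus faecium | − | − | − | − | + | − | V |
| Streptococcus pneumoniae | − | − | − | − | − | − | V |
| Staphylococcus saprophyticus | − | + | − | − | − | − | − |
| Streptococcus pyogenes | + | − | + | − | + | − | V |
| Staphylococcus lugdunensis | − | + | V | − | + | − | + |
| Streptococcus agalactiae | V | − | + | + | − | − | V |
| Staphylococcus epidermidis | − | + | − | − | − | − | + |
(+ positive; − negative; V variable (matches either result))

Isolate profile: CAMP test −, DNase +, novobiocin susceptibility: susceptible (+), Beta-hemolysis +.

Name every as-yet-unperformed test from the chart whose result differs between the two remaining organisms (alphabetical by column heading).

Catalase, Coagulase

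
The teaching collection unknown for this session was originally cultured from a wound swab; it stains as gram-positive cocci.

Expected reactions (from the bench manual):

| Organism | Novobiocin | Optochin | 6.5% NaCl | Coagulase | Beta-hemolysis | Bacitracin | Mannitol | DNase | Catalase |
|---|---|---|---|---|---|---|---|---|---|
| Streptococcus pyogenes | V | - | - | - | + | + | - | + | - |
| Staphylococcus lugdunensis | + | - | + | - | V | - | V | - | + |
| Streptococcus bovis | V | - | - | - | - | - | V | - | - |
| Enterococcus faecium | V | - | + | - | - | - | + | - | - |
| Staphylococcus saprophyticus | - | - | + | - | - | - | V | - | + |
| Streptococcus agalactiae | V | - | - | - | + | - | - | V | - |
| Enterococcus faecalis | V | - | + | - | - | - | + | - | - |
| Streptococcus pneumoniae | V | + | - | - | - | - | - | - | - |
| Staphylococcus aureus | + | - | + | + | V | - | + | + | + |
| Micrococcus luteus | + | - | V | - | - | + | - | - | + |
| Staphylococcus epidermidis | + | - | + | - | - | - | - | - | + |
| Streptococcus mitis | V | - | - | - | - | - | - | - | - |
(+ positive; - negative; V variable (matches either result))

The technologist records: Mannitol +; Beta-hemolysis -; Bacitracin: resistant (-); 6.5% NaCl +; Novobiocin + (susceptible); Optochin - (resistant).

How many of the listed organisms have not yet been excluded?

4

Novobiocin +: excludes Staphylococcus saprophyticus — 11 left.
Mannitol +: excludes 6 organisms — 5 left.
Optochin -: all 5 remaining candidates are consistent.
6.5% NaCl +: excludes Streptococcus bovis — 4 left.
Bacitracin -: all 4 remaining candidates are consistent.
Beta-hemolysis -: all 4 remaining candidates are consistent.
Still consistent: Enterococcus faecalis, Enterococcus faecium, Staphylococcus aureus, Staphylococcus lugdunensis.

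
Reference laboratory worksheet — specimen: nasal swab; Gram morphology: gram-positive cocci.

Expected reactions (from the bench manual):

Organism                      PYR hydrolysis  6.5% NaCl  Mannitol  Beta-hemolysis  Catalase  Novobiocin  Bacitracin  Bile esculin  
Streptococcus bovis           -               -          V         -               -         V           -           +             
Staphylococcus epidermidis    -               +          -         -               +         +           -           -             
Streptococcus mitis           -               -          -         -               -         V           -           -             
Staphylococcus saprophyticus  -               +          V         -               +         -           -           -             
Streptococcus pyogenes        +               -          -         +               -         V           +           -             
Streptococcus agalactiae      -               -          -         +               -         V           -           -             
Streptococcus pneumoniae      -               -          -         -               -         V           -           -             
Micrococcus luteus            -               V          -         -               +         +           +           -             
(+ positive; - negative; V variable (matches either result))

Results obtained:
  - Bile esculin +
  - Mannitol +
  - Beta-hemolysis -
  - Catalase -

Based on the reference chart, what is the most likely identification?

Beta-hemolysis -: excludes Streptococcus pyogenes, Streptococcus agalactiae — 6 left.
Catalase -: excludes Staphylococcus epidermidis, Staphylococcus saprophyticus, Micrococcus luteus — 3 left.
Mannitol +: excludes Streptococcus mitis, Streptococcus pneumoniae — 1 left.
Bile esculin +: the one remaining candidate is consistent.

Streptococcus bovis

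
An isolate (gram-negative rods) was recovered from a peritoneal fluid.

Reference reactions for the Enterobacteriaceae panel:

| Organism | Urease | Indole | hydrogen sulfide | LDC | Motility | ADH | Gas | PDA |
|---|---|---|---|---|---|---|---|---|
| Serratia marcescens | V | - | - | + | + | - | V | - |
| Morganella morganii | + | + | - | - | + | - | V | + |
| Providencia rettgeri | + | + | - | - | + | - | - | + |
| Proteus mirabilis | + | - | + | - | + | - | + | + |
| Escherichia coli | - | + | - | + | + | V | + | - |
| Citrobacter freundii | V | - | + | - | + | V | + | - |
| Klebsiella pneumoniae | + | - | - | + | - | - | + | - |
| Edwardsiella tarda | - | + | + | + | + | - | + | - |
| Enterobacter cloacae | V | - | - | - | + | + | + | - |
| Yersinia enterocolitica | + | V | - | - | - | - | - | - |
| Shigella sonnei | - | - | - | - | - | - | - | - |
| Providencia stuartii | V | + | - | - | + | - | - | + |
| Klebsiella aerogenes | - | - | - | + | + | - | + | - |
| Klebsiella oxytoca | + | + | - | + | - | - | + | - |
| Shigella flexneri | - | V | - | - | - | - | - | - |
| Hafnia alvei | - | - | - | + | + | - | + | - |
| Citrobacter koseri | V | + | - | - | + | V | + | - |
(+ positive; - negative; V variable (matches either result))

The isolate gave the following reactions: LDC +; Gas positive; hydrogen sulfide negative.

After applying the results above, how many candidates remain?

6

Gas +: excludes 5 organisms — 12 left.
hydrogen sulfide -: excludes Proteus mirabilis, Citrobacter freundii, Edwardsiella tarda — 9 left.
LDC +: excludes Morganella morganii, Enterobacter cloacae, Citrobacter koseri — 6 left.
Still consistent: Escherichia coli, Hafnia alvei, Klebsiella aerogenes, Klebsiella oxytoca, Klebsiella pneumoniae, Serratia marcescens.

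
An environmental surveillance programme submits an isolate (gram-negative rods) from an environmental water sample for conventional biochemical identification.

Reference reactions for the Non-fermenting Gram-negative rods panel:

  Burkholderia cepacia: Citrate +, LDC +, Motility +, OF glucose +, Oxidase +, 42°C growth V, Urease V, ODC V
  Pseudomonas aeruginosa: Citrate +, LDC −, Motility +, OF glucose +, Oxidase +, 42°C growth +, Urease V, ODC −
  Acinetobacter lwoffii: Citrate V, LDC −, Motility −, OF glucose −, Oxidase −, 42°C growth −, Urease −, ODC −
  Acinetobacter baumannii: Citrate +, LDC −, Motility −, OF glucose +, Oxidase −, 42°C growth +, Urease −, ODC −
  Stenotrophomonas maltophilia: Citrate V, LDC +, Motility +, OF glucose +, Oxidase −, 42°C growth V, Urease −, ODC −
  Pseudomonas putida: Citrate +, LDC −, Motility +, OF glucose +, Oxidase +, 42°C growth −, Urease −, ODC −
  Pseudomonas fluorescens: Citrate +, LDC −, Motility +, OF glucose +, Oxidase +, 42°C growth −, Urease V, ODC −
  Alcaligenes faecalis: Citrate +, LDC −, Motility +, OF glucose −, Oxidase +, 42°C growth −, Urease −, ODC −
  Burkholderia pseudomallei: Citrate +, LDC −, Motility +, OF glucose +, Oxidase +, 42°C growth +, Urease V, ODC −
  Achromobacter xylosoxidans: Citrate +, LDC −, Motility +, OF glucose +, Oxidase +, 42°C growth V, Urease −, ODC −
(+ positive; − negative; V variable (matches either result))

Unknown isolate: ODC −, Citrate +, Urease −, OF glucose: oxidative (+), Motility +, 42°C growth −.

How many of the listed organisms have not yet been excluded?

Urease −: all 10 remaining candidates are consistent.
ODC −: all 10 remaining candidates are consistent.
OF glucose +: excludes Acinetobacter lwoffii, Alcaligenes faecalis — 8 left.
Motility +: excludes Acinetobacter baumannii — 7 left.
42°C growth −: excludes Pseudomonas aeruginosa, Burkholderia pseudomallei — 5 left.
Citrate +: all 5 remaining candidates are consistent.
Still consistent: Achromobacter xylosoxidans, Burkholderia cepacia, Pseudomonas fluorescens, Pseudomonas putida, Stenotrophomonas maltophilia.

5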